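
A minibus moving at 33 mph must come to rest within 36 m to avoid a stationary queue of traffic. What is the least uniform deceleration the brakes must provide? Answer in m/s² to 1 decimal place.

Required deceleration ≈ 3.0 m/s²

33 mph × 0.44704 = 14.7523 m/s.
v² = 2a·d ⇒ a = v²/(2d) = 14.7523² / (2 × 36.000) = 217.630 / 72.000 = 3.0226 m/s².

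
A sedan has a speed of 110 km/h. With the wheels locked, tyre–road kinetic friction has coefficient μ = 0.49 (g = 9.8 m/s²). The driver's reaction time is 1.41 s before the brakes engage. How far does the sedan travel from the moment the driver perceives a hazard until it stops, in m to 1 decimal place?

110 km/h ÷ 3.6 = 30.5556 m/s.
a = μg = 0.49 × 9.8 = 4.802 m/s².
Reaction distance = v·t_r = 30.5556 × 1.41 = 43.083 m.
Braking distance = v²/(2a) = 30.5556² / (2 × 4.802) = 933.645 / 9.604 = 97.214 m.
Total = 43.083 + 97.214 = 140.297 m.

Total stopping distance ≈ 140.3 m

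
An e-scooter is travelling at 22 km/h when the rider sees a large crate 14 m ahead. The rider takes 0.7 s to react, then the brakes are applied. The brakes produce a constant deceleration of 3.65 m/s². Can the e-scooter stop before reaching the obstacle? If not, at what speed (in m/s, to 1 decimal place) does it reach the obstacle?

22 km/h ÷ 3.6 = 6.1111 m/s.
Reaction distance = 6.1111 × 0.7 = 4.278 m.
Braking distance = v²/(2a) = 37.346 / 7.300 = 5.116 m.
Total stopping distance = 4.278 + 5.116 = 9.394 m, vs 14 m available — it stops with 14 − 9.394 = 4.606 m to spare.

Yes — it stops about 4.6 m short of the obstacle, so it never reaches it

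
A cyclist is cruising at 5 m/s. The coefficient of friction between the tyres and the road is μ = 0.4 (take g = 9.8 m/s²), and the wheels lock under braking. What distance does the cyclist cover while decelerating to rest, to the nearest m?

a = μg = 0.4 × 9.8 = 3.920 m/s².
Braking distance = v²/(2a) = 5.0000² / (2 × 3.920) = 25.000 / 7.840 = 3.189 m.

Braking distance ≈ 3 m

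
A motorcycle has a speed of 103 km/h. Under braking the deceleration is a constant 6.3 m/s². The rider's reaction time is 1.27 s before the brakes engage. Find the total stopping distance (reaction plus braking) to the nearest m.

Total stopping distance ≈ 101 m

103 km/h ÷ 3.6 = 28.6111 m/s.
Reaction distance = v·t_r = 28.6111 × 1.27 = 36.336 m.
Braking distance = v²/(2a) = 28.6111² / (2 × 6.300) = 818.595 / 12.600 = 64.968 m.
Total = 36.336 + 64.968 = 101.304 m.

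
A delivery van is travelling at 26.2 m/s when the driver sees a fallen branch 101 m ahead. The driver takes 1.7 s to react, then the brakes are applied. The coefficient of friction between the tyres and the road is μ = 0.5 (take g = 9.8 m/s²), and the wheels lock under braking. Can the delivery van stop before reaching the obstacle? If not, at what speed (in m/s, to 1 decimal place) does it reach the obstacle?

No — it strikes the obstacle at 11.5 m/s

a = μg = 0.5 × 9.8 = 4.900 m/s².
Reaction distance = 26.2000 × 1.7 = 44.540 m.
Braking distance needed to stop: v²/(2a) = 686.440 / 9.800 = 70.045 m, so total needed = 44.540 + 70.045 = 114.585 m > 101 m — it cannot stop.
Distance remaining when braking begins: 101 − 44.540 = 56.460 m.
v² = v₀² − 2a·d = 686.440 − 2 × 4.900 × 56.460 = 133.132 m²/s².
v = √133.132 = 11.538 m/s.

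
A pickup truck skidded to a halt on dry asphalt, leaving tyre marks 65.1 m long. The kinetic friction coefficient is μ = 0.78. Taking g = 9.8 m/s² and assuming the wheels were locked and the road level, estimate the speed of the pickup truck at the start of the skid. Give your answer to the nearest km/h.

Initial speed ≈ 114 km/h

Deceleration a = μg = 0.78 × 9.8 = 7.644 m/s².
v = √(2a·d) = √(2 × 7.644 × 65.1) = √995.249 = 31.5476 m/s.
= 31.5476 × 3.6 = 113.571 km/h.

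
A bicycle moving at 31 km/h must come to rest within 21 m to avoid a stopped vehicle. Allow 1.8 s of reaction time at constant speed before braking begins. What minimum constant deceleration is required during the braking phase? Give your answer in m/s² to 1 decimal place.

Required deceleration ≈ 6.7 m/s²

31 km/h ÷ 3.6 = 8.6111 m/s.
Distance covered during reaction = 8.6111 × 1.8 = 15.500 m.
Distance available for braking: 21 − 15.500 = 5.500 m.
v² = 2a·d ⇒ a = v²/(2d) = 8.6111² / (2 × 5.500) = 74.151 / 11.000 = 6.7410 m/s².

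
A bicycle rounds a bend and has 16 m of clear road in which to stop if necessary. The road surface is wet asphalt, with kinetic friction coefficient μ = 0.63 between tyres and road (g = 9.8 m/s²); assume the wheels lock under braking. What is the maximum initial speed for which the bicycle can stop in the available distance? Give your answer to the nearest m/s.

a = μg = 0.63 × 9.8 = 6.174 m/s².
v²/(2a) = d ⇒ v = √(2 × 6.174 × 16) = √197.57 = 14.0560 m/s.

Maximum speed ≈ 14 m/s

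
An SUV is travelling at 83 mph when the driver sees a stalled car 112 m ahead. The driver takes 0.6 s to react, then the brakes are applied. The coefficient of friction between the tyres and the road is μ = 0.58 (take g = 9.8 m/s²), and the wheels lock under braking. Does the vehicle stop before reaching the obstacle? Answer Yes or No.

No

83 mph × 0.44704 = 37.1043 m/s.
a = μg = 0.58 × 9.8 = 5.684 m/s².
Reaction distance = 37.1043 × 0.6 = 22.263 m.
Braking distance = v²/(2a) = 1376.729 / 11.368 = 121.106 m.
Total stopping distance = 22.263 + 121.106 = 143.369 m, vs 112 m available — it cannot stop in time and overshoots by 143.369 − 112 = 31.369 m.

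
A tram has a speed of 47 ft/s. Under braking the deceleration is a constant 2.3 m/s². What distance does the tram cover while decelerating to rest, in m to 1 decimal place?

Braking distance ≈ 44.6 m

47 ft/s × 0.3048 = 14.3256 m/s.
Braking distance = v²/(2a) = 14.3256² / (2 × 2.300) = 205.223 / 4.600 = 44.614 m.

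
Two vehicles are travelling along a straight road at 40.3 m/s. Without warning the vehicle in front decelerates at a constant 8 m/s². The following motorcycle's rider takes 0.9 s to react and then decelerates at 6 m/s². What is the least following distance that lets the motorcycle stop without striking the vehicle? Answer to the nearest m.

Leader travels v²/(2a_L) = 1624.090 / 16.000 = 101.506 m before stopping.
Follower covers v·t_r = 40.3000 × 0.9 = 36.270 m while reacting, then v²/(2a_F) = 1624.090 / 12.000 = 135.341 m while braking, for a total of 36.270 + 135.341 = 171.611 m.
Since a_F ≤ a_L and the follower starts braking later, the follower is never slower than the leader, so the closest approach is when both have stopped.
Minimum gap = 171.611 − 101.506 = 70.105 m.

Minimum gap ≈ 70 m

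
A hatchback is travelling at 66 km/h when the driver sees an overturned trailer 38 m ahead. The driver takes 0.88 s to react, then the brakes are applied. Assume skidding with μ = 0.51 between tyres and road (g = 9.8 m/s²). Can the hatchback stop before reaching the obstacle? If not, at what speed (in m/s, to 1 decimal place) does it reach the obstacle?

No — it strikes the obstacle at 10.8 m/s

66 km/h ÷ 3.6 = 18.3333 m/s.
a = μg = 0.51 × 9.8 = 4.998 m/s².
Reaction distance = 18.3333 × 0.88 = 16.133 m.
Braking distance needed to stop: v²/(2a) = 336.110 / 9.996 = 33.624 m, so total needed = 16.133 + 33.624 = 49.757 m > 38 m — it cannot stop.
Distance remaining when braking begins: 38 − 16.133 = 21.867 m.
v² = v₀² − 2a·d = 336.110 − 2 × 4.998 × 21.867 = 117.527 m²/s².
v = √117.527 = 10.841 m/s.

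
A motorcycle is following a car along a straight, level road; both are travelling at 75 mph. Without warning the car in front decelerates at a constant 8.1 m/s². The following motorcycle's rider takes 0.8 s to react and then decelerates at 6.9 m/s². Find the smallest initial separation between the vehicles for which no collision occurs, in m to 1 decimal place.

75 mph × 0.44704 = 33.5280 m/s.
Leader travels v²/(2a_L) = 1124.127 / 16.200 = 69.391 m before stopping.
Follower covers v·t_r = 33.5280 × 0.8 = 26.822 m while reacting, then v²/(2a_F) = 1124.127 / 13.800 = 81.458 m while braking, for a total of 26.822 + 81.458 = 108.280 m.
Since a_F ≤ a_L and the follower starts braking later, the follower is never slower than the leader, so the closest approach is when both have stopped.
Minimum gap = 108.280 − 69.391 = 38.889 m.

Minimum gap ≈ 38.9 m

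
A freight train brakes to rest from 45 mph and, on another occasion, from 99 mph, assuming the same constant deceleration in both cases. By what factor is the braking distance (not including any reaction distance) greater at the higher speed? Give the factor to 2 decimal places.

Braking distance d = v²/(2a), so with a fixed, d ∝ v².
Factor = (99/45)² = 2.2000² = 4.8400.

Factor ≈ 4.84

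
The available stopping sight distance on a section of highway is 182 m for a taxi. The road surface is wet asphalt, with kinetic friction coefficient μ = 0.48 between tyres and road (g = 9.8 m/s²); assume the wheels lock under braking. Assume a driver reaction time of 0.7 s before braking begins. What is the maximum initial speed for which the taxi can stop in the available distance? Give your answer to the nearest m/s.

Maximum speed ≈ 38 m/s

a = μg = 0.48 × 9.8 = 4.704 m/s².
Stopping distance: v·t_r + v²/(2a) = 182 with t_r = 0.7 s and a = 4.704 m/s².
So v² + 6.586 v − 1712.26 = 0.
Positive root: v = −a·t_r + √((a·t_r)² + 2a·d) = −3.293 + √(10.844 + 1712.26) = 38.2173 m/s.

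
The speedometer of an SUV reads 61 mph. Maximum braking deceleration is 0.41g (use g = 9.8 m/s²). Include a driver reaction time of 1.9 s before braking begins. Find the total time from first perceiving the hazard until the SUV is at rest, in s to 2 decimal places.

61 mph × 0.44704 = 27.2694 m/s.
a = 0.41 × 9.8 = 4.018 m/s².
Braking time = v/a = 27.2694 / 4.018 = 6.787 s.
Total = 1.9 + 6.787 = 8.687 s.

Total time ≈ 8.69 s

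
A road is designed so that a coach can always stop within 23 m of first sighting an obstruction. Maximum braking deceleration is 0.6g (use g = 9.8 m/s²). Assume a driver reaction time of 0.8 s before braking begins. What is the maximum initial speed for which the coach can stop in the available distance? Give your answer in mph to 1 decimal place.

Maximum speed ≈ 27.7 mph

a = 0.6 × 9.8 = 5.880 m/s².
Stopping distance: v·t_r + v²/(2a) = 23 with t_r = 0.8 s and a = 5.880 m/s².
So v² + 9.408 v − 270.48 = 0.
Positive root: v = −a·t_r + √((a·t_r)² + 2a·d) = −4.704 + √(22.128 + 270.48) = 12.4018 m/s.
12.4018 m/s ÷ 0.44704 = 27.742 mph.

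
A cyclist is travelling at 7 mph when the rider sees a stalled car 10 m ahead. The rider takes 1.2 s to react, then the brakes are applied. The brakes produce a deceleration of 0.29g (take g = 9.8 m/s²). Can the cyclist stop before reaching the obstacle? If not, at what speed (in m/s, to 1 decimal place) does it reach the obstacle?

7 mph × 0.44704 = 3.1293 m/s.
a = 0.29 × 9.8 = 2.842 m/s².
Reaction distance = 3.1293 × 1.2 = 3.755 m.
Braking distance = v²/(2a) = 9.793 / 5.684 = 1.723 m.
Total stopping distance = 3.755 + 1.723 = 5.478 m, vs 10 m available — it stops with 10 − 5.478 = 4.522 m to spare.

Yes — it stops about 4.5 m short of the obstacle, so it never reaches it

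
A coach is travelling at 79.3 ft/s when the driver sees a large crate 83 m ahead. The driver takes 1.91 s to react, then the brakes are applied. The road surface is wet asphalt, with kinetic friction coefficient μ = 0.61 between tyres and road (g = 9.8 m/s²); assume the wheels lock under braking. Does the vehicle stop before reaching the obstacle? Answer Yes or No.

79.3 ft/s × 0.3048 = 24.1706 m/s.
a = μg = 0.61 × 9.8 = 5.978 m/s².
Reaction distance = 24.1706 × 1.91 = 46.166 m.
Braking distance = v²/(2a) = 584.218 / 11.956 = 48.864 m.
Total stopping distance = 46.166 + 48.864 = 95.030 m, vs 83 m available — it cannot stop in time and overshoots by 95.030 − 83 = 12.030 m.

No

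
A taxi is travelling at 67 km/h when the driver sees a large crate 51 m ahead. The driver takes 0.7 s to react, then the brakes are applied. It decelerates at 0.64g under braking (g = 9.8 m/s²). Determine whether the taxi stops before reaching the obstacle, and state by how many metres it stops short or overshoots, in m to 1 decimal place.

Yes — it stops 10.4 m short of the obstacle

67 km/h ÷ 3.6 = 18.6111 m/s.
a = 0.64 × 9.8 = 6.272 m/s².
Reaction distance = 18.6111 × 0.7 = 13.028 m.
Braking distance = v²/(2a) = 346.373 / 12.544 = 27.613 m.
Total stopping distance = 13.028 + 27.613 = 40.641 m, vs 51 m available — it stops with 51 − 40.641 = 10.359 m to spare.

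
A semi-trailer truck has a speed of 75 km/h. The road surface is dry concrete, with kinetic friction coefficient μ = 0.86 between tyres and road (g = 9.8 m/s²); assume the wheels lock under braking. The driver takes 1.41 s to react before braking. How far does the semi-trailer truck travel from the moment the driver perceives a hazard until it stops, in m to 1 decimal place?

75 km/h ÷ 3.6 = 20.8333 m/s.
a = μg = 0.86 × 9.8 = 8.428 m/s².
Reaction distance = v·t_r = 20.8333 × 1.41 = 29.375 m.
Braking distance = v²/(2a) = 20.8333² / (2 × 8.428) = 434.026 / 16.856 = 25.749 m.
Total = 29.375 + 25.749 = 55.124 m.

Total stopping distance ≈ 55.1 m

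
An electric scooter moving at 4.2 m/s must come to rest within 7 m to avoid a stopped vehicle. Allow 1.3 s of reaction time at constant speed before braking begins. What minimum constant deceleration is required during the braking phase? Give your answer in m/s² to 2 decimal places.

Distance covered during reaction = 4.2000 × 1.3 = 5.460 m.
Distance available for braking: 7 − 5.460 = 1.540 m.
v² = 2a·d ⇒ a = v²/(2d) = 4.2000² / (2 × 1.540) = 17.640 / 3.080 = 5.7273 m/s².

Required deceleration ≈ 5.73 m/s²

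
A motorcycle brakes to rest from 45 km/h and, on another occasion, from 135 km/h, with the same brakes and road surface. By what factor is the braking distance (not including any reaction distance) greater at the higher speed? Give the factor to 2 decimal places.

Braking distance d = v²/(2a), so with a fixed, d ∝ v².
Factor = (135/45)² = 3.0000² = 9.0000.

Factor ≈ 9.00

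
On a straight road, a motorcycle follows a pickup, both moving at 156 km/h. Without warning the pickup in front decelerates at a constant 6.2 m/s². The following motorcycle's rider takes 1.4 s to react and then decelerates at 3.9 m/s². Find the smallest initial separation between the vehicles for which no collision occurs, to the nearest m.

156 km/h ÷ 3.6 = 43.3333 m/s.
Leader travels v²/(2a_L) = 1877.775 / 12.400 = 151.433 m before stopping.
Follower covers v·t_r = 43.3333 × 1.4 = 60.667 m while reacting, then v²/(2a_F) = 1877.775 / 7.800 = 240.740 m while braking, for a total of 60.667 + 240.740 = 301.407 m.
Since a_F ≤ a_L and the follower starts braking later, the follower is never slower than the leader, so the closest approach is when both have stopped.
Minimum gap = 301.407 − 151.433 = 149.974 m.

Minimum gap ≈ 150 m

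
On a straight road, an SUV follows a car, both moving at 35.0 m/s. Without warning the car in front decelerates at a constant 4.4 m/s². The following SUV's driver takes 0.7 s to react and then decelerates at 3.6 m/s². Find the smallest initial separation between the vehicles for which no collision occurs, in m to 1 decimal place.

Leader travels v²/(2a_L) = 1225.000 / 8.800 = 139.205 m before stopping.
Follower covers v·t_r = 35.0000 × 0.7 = 24.500 m while reacting, then v²/(2a_F) = 1225.000 / 7.200 = 170.139 m while braking, for a total of 24.500 + 170.139 = 194.639 m.
Since a_F ≤ a_L and the follower starts braking later, the follower is never slower than the leader, so the closest approach is when both have stopped.
Minimum gap = 194.639 − 139.205 = 55.434 m.

Minimum gap ≈ 55.4 m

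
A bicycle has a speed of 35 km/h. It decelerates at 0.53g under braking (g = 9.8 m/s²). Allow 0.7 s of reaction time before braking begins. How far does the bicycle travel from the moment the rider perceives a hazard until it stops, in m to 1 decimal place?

Total stopping distance ≈ 15.9 m

35 km/h ÷ 3.6 = 9.7222 m/s.
a = 0.53 × 9.8 = 5.194 m/s².
Reaction distance = v·t_r = 9.7222 × 0.7 = 6.806 m.
Braking distance = v²/(2a) = 9.7222² / (2 × 5.194) = 94.521 / 10.388 = 9.099 m.
Total = 6.806 + 9.099 = 15.905 m.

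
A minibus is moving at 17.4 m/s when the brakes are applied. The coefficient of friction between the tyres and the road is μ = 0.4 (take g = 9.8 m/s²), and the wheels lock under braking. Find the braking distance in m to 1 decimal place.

a = μg = 0.4 × 9.8 = 3.920 m/s².
Braking distance = v²/(2a) = 17.4000² / (2 × 3.920) = 302.760 / 7.840 = 38.617 m.

Braking distance ≈ 38.6 m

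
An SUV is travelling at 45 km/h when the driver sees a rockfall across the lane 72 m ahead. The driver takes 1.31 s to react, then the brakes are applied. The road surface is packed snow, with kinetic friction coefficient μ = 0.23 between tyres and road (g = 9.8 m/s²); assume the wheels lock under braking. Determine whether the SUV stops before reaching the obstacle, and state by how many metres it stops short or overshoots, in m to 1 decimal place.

45 km/h ÷ 3.6 = 12.5000 m/s.
a = μg = 0.23 × 9.8 = 2.254 m/s².
Reaction distance = 12.5000 × 1.31 = 16.375 m.
Braking distance = v²/(2a) = 156.250 / 4.508 = 34.661 m.
Total stopping distance = 16.375 + 34.661 = 51.036 m, vs 72 m available — it stops with 72 − 51.036 = 20.964 m to spare.

Yes — it stops 21.0 m short of the obstacle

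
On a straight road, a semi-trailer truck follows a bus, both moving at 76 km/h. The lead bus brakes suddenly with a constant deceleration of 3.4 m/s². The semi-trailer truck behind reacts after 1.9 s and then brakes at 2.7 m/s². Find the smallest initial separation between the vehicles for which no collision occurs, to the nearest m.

76 km/h ÷ 3.6 = 21.1111 m/s.
Leader travels v²/(2a_L) = 445.679 / 6.800 = 65.541 m before stopping.
Follower covers v·t_r = 21.1111 × 1.9 = 40.111 m while reacting, then v²/(2a_F) = 445.679 / 5.400 = 82.533 m while braking, for a total of 40.111 + 82.533 = 122.644 m.
Since a_F ≤ a_L and the follower starts braking later, the follower is never slower than the leader, so the closest approach is when both have stopped.
Minimum gap = 122.644 − 65.541 = 57.103 m.

Minimum gap ≈ 57 m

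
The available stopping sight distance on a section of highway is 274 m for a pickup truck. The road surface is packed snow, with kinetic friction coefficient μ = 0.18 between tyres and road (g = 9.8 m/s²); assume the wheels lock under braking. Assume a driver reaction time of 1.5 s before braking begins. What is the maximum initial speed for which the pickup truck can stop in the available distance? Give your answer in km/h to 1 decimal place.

Maximum speed ≈ 102.8 km/h

a = μg = 0.18 × 9.8 = 1.764 m/s².
Stopping distance: v·t_r + v²/(2a) = 274 with t_r = 1.5 s and a = 1.764 m/s².
So v² + 5.292 v − 966.67 = 0.
Positive root: v = −a·t_r + √((a·t_r)² + 2a·d) = −2.646 + √(7.001 + 966.67) = 28.5577 m/s.
28.5577 m/s × 3.6 = 102.808 km/h.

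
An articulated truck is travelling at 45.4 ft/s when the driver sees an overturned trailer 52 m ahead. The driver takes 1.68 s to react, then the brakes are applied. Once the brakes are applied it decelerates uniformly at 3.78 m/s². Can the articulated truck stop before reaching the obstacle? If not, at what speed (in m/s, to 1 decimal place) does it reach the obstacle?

45.4 ft/s × 0.3048 = 13.8379 m/s.
Reaction distance = 13.8379 × 1.68 = 23.248 m.
Braking distance = v²/(2a) = 191.487 / 7.560 = 25.329 m.
Total stopping distance = 23.248 + 25.329 = 48.577 m, vs 52 m available — it stops with 52 − 48.577 = 3.423 m to spare.

Yes — it stops about 3.4 m short of the obstacle, so it never reaches it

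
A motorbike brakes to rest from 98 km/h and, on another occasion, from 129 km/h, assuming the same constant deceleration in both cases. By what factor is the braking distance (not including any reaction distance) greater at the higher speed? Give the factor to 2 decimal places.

Factor ≈ 1.73

Braking distance d = v²/(2a), so with a fixed, d ∝ v².
Factor = (129/98)² = 1.3163² = 1.7326.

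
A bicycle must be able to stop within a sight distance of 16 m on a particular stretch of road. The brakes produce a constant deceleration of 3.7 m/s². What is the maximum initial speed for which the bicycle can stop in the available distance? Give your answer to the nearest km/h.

Maximum speed ≈ 39 km/h

v²/(2a) = d ⇒ v = √(2 × 3.700 × 16) = √118.40 = 10.8812 m/s.
10.8812 m/s × 3.6 = 39.172 km/h.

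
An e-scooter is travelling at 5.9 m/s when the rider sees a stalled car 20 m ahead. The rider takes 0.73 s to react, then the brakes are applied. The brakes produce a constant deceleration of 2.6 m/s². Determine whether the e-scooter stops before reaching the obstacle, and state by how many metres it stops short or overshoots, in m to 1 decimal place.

Reaction distance = 5.9000 × 0.73 = 4.307 m.
Braking distance = v²/(2a) = 34.810 / 5.200 = 6.694 m.
Total stopping distance = 4.307 + 6.694 = 11.001 m, vs 20 m available — it stops with 20 − 11.001 = 8.999 m to spare.

Yes — it stops 9.0 m short of the obstacle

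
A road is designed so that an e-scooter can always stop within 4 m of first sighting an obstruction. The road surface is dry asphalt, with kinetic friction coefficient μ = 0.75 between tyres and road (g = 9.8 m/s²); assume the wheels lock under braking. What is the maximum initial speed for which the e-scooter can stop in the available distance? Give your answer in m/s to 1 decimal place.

a = μg = 0.75 × 9.8 = 7.350 m/s².
v²/(2a) = d ⇒ v = √(2 × 7.350 × 4) = √58.80 = 7.6681 m/s.

Maximum speed ≈ 7.7 m/s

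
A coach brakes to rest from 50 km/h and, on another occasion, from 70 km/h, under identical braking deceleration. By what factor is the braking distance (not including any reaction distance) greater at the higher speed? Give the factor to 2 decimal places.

Factor ≈ 1.96

Braking distance d = v²/(2a), so with a fixed, d ∝ v².
Factor = (70/50)² = 1.4000² = 1.9600.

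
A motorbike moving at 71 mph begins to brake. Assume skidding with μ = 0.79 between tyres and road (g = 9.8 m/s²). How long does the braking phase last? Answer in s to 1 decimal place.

Braking time ≈ 4.1 s

71 mph × 0.44704 = 31.7398 m/s.
a = μg = 0.79 × 9.8 = 7.742 m/s².
Braking time = v/a = 31.7398 / 7.742 = 4.100 s.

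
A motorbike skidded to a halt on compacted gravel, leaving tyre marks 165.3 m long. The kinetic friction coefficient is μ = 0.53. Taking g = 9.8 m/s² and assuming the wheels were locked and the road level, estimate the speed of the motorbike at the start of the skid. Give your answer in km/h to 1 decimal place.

Deceleration a = μg = 0.53 × 9.8 = 5.194 m/s².
v = √(2a·d) = √(2 × 5.194 × 165.3) = √1717.136 = 41.4383 m/s.
= 41.4383 × 3.6 = 149.178 km/h.

Initial speed ≈ 149.2 km/h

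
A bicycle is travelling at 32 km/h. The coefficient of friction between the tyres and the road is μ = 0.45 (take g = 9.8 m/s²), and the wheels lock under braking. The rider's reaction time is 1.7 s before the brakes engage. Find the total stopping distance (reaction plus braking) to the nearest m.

32 km/h ÷ 3.6 = 8.8889 m/s.
a = μg = 0.45 × 9.8 = 4.410 m/s².
Reaction distance = v·t_r = 8.8889 × 1.7 = 15.111 m.
Braking distance = v²/(2a) = 8.8889² / (2 × 4.410) = 79.013 / 8.820 = 8.958 m.
Total = 15.111 + 8.958 = 24.069 m.

Total stopping distance ≈ 24 m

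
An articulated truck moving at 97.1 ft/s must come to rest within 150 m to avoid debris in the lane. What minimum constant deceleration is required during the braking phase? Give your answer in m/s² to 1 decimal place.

Required deceleration ≈ 2.9 m/s²

97.1 ft/s × 0.3048 = 29.5961 m/s.
v² = 2a·d ⇒ a = v²/(2d) = 29.5961² / (2 × 150.000) = 875.929 / 300.000 = 2.9198 m/s².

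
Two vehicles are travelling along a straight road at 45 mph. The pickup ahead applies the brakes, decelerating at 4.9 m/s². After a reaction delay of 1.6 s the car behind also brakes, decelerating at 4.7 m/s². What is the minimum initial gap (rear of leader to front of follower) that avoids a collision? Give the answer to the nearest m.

Minimum gap ≈ 34 m

45 mph × 0.44704 = 20.1168 m/s.
Leader travels v²/(2a_L) = 404.686 / 9.800 = 41.294 m before stopping.
Follower covers v·t_r = 20.1168 × 1.6 = 32.187 m while reacting, then v²/(2a_F) = 404.686 / 9.400 = 43.052 m while braking, for a total of 32.187 + 43.052 = 75.239 m.
Since a_F ≤ a_L and the follower starts braking later, the follower is never slower than the leader, so the closest approach is when both have stopped.
Minimum gap = 75.239 − 41.294 = 33.945 m.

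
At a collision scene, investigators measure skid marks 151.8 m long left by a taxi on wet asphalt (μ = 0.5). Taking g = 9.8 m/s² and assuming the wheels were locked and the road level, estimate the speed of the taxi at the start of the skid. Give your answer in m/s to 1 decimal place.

Initial speed ≈ 38.6 m/s

Deceleration a = μg = 0.5 × 9.8 = 4.900 m/s².
v = √(2a·d) = √(2 × 4.900 × 151.8) = √1487.640 = 38.5699 m/s.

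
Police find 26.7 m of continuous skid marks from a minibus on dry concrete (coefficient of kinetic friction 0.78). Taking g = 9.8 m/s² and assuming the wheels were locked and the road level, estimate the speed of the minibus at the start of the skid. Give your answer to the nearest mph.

Initial speed ≈ 45 mph

Deceleration a = μg = 0.78 × 9.8 = 7.644 m/s².
v = √(2a·d) = √(2 × 7.644 × 26.7) = √408.190 = 20.2037 m/s.
= 20.2037 ÷ 0.44704 = 45.194 mph.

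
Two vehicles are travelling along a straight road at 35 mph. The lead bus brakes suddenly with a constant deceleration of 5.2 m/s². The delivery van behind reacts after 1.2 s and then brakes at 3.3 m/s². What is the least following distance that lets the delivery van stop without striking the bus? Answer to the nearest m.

35 mph × 0.44704 = 15.6464 m/s.
Leader travels v²/(2a_L) = 244.810 / 10.400 = 23.539 m before stopping.
Follower covers v·t_r = 15.6464 × 1.2 = 18.776 m while reacting, then v²/(2a_F) = 244.810 / 6.600 = 37.092 m while braking, for a total of 18.776 + 37.092 = 55.868 m.
Since a_F ≤ a_L and the follower starts braking later, the follower is never slower than the leader, so the closest approach is when both have stopped.
Minimum gap = 55.868 − 23.539 = 32.329 m.

Minimum gap ≈ 32 m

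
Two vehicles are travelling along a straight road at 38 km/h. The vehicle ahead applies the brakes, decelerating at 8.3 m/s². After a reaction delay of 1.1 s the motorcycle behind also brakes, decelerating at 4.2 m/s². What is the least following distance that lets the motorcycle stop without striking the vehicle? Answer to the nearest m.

38 km/h ÷ 3.6 = 10.5556 m/s.
Leader travels v²/(2a_L) = 111.421 / 16.600 = 6.712 m before stopping.
Follower covers v·t_r = 10.5556 × 1.1 = 11.611 m while reacting, then v²/(2a_F) = 111.421 / 8.400 = 13.264 m while braking, for a total of 11.611 + 13.264 = 24.875 m.
Since a_F ≤ a_L and the follower starts braking later, the follower is never slower than the leader, so the closest approach is when both have stopped.
Minimum gap = 24.875 − 6.712 = 18.163 m.

Minimum gap ≈ 18 m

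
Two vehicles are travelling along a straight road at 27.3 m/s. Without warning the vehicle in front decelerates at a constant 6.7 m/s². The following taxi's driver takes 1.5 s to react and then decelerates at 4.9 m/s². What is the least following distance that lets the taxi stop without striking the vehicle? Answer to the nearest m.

Minimum gap ≈ 61 m

Leader travels v²/(2a_L) = 745.290 / 13.400 = 55.619 m before stopping.
Follower covers v·t_r = 27.3000 × 1.5 = 40.950 m while reacting, then v²/(2a_F) = 745.290 / 9.800 = 76.050 m while braking, for a total of 40.950 + 76.050 = 117.000 m.
Since a_F ≤ a_L and the follower starts braking later, the follower is never slower than the leader, so the closest approach is when both have stopped.
Minimum gap = 117.000 − 55.619 = 61.381 m.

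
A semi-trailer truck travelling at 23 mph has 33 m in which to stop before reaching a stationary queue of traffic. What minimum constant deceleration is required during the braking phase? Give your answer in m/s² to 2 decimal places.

Required deceleration ≈ 1.60 m/s²

23 mph × 0.44704 = 10.2819 m/s.
v² = 2a·d ⇒ a = v²/(2d) = 10.2819² / (2 × 33.000) = 105.717 / 66.000 = 1.6018 m/s².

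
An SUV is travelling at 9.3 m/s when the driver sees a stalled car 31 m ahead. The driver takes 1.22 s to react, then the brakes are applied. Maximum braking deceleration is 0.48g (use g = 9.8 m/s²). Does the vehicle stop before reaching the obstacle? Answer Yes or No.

Yes

a = 0.48 × 9.8 = 4.704 m/s².
Reaction distance = 9.3000 × 1.22 = 11.346 m.
Braking distance = v²/(2a) = 86.490 / 9.408 = 9.193 m.
Total stopping distance = 11.346 + 9.193 = 20.539 m, vs 31 m available — it stops with 31 − 20.539 = 10.461 m to spare.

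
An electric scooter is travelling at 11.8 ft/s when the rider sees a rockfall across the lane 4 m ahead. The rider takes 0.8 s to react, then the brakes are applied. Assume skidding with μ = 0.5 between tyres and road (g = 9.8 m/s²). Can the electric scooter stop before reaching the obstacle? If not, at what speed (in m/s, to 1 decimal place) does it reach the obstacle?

11.8 ft/s × 0.3048 = 3.5966 m/s.
a = μg = 0.5 × 9.8 = 4.900 m/s².
Reaction distance = 3.5966 × 0.8 = 2.877 m.
Braking distance needed to stop: v²/(2a) = 12.936 / 9.800 = 1.320 m, so total needed = 2.877 + 1.320 = 4.197 m > 4 m — it cannot stop.
Distance remaining when braking begins: 4 − 2.877 = 1.123 m.
v² = v₀² − 2a·d = 12.936 − 2 × 4.900 × 1.123 = 1.931 m²/s².
v = √1.931 = 1.390 m/s.

No — it strikes the obstacle at 1.4 m/s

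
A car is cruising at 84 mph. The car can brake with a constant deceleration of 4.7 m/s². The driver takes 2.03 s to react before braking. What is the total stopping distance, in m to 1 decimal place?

84 mph × 0.44704 = 37.5514 m/s.
Reaction distance = v·t_r = 37.5514 × 2.03 = 76.229 m.
Braking distance = v²/(2a) = 37.5514² / (2 × 4.700) = 1410.108 / 9.400 = 150.011 m.
Total = 76.229 + 150.011 = 226.240 m.

Total stopping distance ≈ 226.2 m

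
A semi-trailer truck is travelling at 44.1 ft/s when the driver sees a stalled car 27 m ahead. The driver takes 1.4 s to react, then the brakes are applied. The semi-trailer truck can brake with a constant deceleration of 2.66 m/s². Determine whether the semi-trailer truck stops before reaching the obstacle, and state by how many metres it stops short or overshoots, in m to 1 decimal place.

44.1 ft/s × 0.3048 = 13.4417 m/s.
Reaction distance = 13.4417 × 1.4 = 18.818 m.
Braking distance = v²/(2a) = 180.679 / 5.320 = 33.962 m.
Total stopping distance = 18.818 + 33.962 = 52.780 m, vs 27 m available — it cannot stop in time and overshoots by 52.780 − 27 = 25.780 m.

No — it overshoots by 25.8 m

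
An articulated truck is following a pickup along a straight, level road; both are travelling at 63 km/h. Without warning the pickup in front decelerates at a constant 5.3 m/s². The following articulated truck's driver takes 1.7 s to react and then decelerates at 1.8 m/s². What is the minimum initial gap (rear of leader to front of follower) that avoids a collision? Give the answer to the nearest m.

63 km/h ÷ 3.6 = 17.5000 m/s.
Leader travels v²/(2a_L) = 306.250 / 10.600 = 28.892 m before stopping.
Follower covers v·t_r = 17.5000 × 1.7 = 29.750 m while reacting, then v²/(2a_F) = 306.250 / 3.600 = 85.069 m while braking, for a total of 29.750 + 85.069 = 114.819 m.
Since a_F ≤ a_L and the follower starts braking later, the follower is never slower than the leader, so the closest approach is when both have stopped.
Minimum gap = 114.819 − 28.892 = 85.927 m.

Minimum gap ≈ 86 m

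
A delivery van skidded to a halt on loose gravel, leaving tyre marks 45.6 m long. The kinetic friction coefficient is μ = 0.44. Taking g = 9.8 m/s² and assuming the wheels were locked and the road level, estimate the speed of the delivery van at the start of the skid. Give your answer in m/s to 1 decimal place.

Deceleration a = μg = 0.44 × 9.8 = 4.312 m/s².
v = √(2a·d) = √(2 × 4.312 × 45.6) = √393.254 = 19.8306 m/s.

Initial speed ≈ 19.8 m/s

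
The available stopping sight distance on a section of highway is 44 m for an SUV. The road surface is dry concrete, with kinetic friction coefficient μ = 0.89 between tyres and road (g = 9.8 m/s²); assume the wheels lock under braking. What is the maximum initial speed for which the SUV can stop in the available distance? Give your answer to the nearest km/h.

a = μg = 0.89 × 9.8 = 8.722 m/s².
v²/(2a) = d ⇒ v = √(2 × 8.722 × 44) = √767.54 = 27.7045 m/s.
27.7045 m/s × 3.6 = 99.736 km/h.

Maximum speed ≈ 100 km/h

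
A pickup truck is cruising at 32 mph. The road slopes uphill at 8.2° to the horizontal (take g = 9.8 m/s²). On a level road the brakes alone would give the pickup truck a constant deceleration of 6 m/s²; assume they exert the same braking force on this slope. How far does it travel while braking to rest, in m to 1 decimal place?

32 mph × 0.44704 = 14.3053 m/s.
Gravity along the uphill slope adds to the braking deceleration: a_eff = 6.000 + 9.8·sin 8.2° = 6.000 + 1.398 = 7.398 m/s².
Braking distance = v²/(2a) = 14.3053² / (2 × 7.398) = 204.642 / 14.796 = 13.831 m.

Braking distance ≈ 13.8 m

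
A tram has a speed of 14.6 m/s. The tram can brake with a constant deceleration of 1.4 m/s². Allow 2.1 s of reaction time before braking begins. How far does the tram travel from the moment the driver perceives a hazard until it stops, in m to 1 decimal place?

Reaction distance = v·t_r = 14.6000 × 2.1 = 30.660 m.
Braking distance = v²/(2a) = 14.6000² / (2 × 1.400) = 213.160 / 2.800 = 76.129 m.
Total = 30.660 + 76.129 = 106.789 m.

Total stopping distance ≈ 106.8 m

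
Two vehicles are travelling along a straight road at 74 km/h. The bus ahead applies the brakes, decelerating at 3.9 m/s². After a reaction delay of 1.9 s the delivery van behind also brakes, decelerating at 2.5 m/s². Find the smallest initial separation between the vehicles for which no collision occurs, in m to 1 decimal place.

Minimum gap ≈ 69.4 m

74 km/h ÷ 3.6 = 20.5556 m/s.
Leader travels v²/(2a_L) = 422.533 / 7.800 = 54.171 m before stopping.
Follower covers v·t_r = 20.5556 × 1.9 = 39.056 m while reacting, then v²/(2a_F) = 422.533 / 5.000 = 84.507 m while braking, for a total of 39.056 + 84.507 = 123.563 m.
Since a_F ≤ a_L and the follower starts braking later, the follower is never slower than the leader, so the closest approach is when both have stopped.
Minimum gap = 123.563 − 54.171 = 69.392 m.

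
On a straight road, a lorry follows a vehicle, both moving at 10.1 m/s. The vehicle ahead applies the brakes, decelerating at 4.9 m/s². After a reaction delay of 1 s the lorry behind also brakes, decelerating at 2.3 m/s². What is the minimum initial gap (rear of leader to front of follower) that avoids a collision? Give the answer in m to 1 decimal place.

Leader travels v²/(2a_L) = 102.010 / 9.800 = 10.409 m before stopping.
Follower covers v·t_r = 10.1000 × 1 = 10.100 m while reacting, then v²/(2a_F) = 102.010 / 4.600 = 22.176 m while braking, for a total of 10.100 + 22.176 = 32.276 m.
Since a_F ≤ a_L and the follower starts braking later, the follower is never slower than the leader, so the closest approach is when both have stopped.
Minimum gap = 32.276 − 10.409 = 21.867 m.

Minimum gap ≈ 21.9 m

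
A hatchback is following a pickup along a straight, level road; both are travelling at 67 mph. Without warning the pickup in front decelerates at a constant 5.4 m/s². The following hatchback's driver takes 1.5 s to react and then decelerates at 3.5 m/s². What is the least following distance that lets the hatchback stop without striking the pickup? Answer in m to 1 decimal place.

67 mph × 0.44704 = 29.9517 m/s.
Leader travels v²/(2a_L) = 897.104 / 10.800 = 83.065 m before stopping.
Follower covers v·t_r = 29.9517 × 1.5 = 44.928 m while reacting, then v²/(2a_F) = 897.104 / 7.000 = 128.158 m while braking, for a total of 44.928 + 128.158 = 173.086 m.
Since a_F ≤ a_L and the follower starts braking later, the follower is never slower than the leader, so the closest approach is when both have stopped.
Minimum gap = 173.086 − 83.065 = 90.021 m.

Minimum gap ≈ 90.0 m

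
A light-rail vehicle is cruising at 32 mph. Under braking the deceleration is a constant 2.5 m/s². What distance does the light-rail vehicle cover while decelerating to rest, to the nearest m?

Braking distance ≈ 41 m

32 mph × 0.44704 = 14.3053 m/s.
Braking distance = v²/(2a) = 14.3053² / (2 × 2.500) = 204.642 / 5.000 = 40.928 m.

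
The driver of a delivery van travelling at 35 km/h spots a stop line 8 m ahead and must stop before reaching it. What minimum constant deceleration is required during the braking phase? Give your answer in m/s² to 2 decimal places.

Required deceleration ≈ 5.91 m/s²

35 km/h ÷ 3.6 = 9.7222 m/s.
v² = 2a·d ⇒ a = v²/(2d) = 9.7222² / (2 × 8.000) = 94.521 / 16.000 = 5.9076 m/s².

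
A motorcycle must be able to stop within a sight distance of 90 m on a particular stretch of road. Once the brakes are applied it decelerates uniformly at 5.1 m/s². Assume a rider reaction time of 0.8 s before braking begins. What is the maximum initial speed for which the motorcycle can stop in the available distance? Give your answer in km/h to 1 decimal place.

Stopping distance: v·t_r + v²/(2a) = 90 with t_r = 0.8 s and a = 5.100 m/s².
So v² + 8.160 v − 918.00 = 0.
Positive root: v = −a·t_r + √((a·t_r)² + 2a·d) = −4.080 + √(16.646 + 918.00) = 26.4920 m/s.
26.4920 m/s × 3.6 = 95.371 km/h.

Maximum speed ≈ 95.4 km/h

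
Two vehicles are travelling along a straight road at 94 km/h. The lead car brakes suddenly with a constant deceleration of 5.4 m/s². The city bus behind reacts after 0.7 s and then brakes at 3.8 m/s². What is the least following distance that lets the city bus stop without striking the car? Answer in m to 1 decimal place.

94 km/h ÷ 3.6 = 26.1111 m/s.
Leader travels v²/(2a_L) = 681.790 / 10.800 = 63.129 m before stopping.
Follower covers v·t_r = 26.1111 × 0.7 = 18.278 m while reacting, then v²/(2a_F) = 681.790 / 7.600 = 89.709 m while braking, for a total of 18.278 + 89.709 = 107.987 m.
Since a_F ≤ a_L and the follower starts braking later, the follower is never slower than the leader, so the closest approach is when both have stopped.
Minimum gap = 107.987 − 63.129 = 44.858 m.

Minimum gap ≈ 44.9 m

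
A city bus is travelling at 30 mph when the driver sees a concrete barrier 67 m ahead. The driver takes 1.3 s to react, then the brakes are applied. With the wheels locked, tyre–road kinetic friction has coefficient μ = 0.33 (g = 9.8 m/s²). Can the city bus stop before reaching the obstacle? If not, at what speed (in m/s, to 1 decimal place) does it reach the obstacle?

Yes — it stops about 21.8 m short of the obstacle, so it never reaches it

30 mph × 0.44704 = 13.4112 m/s.
a = μg = 0.33 × 9.8 = 3.234 m/s².
Reaction distance = 13.4112 × 1.3 = 17.435 m.
Braking distance = v²/(2a) = 179.860 / 6.468 = 27.808 m.
Total stopping distance = 17.435 + 27.808 = 45.243 m, vs 67 m available — it stops with 67 − 45.243 = 21.757 m to spare.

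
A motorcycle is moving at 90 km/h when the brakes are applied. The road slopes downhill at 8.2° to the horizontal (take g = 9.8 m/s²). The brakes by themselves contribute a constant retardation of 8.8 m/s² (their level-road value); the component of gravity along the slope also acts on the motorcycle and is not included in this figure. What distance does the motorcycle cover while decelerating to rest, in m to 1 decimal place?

90 km/h ÷ 3.6 = 25.0000 m/s.
Gravity along the downhill slope reduces the braking deceleration: a_eff = 8.800 − 9.8·sin 8.2° = 8.800 − 1.398 = 7.402 m/s².
Braking distance = v²/(2a) = 25.0000² / (2 × 7.402) = 625.000 / 14.804 = 42.218 m.

Braking distance ≈ 42.2 m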